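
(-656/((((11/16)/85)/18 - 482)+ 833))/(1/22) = -353295360/8592491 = -41.12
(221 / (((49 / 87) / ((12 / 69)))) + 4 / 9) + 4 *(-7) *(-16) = 516.69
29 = 29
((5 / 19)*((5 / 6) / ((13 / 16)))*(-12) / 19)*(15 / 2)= -6000 / 4693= -1.28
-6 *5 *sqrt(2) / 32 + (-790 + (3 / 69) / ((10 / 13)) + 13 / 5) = -181089 / 230 - 15 *sqrt(2) / 16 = -788.67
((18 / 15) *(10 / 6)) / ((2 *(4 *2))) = 0.12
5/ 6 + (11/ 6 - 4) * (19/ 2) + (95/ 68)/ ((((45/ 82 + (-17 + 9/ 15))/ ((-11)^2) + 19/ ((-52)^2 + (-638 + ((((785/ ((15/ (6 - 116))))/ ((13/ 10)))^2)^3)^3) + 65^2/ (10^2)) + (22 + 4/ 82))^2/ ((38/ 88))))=-2214950725207965301587971343662412835012379487513693701049812314443423389596777127399797238480021948923650947638818607987711696563958115941957823462665693469387874070403965506609118897779988050244334667278/ 112156535293894011405658600704184032012163300813320507848831091374605211684208723295655093741504079656819220576397859109868369965881557558839324774538773850831614048688204558417866379370045744825616723753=-19.75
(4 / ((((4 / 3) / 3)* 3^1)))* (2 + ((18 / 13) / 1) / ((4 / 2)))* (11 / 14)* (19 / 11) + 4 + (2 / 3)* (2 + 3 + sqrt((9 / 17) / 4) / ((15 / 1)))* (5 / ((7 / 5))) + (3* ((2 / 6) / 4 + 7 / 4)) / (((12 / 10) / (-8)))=-5351 / 546 + 5* sqrt(17) / 357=-9.74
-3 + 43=40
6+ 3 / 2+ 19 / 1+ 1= 55 / 2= 27.50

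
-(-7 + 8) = -1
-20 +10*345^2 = 1190230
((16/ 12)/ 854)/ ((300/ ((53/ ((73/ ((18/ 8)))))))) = 53/ 6234200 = 0.00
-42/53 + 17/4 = 733/212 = 3.46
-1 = -1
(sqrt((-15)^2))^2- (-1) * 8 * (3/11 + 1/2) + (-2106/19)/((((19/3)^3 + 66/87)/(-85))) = 2236259243/8339309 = 268.16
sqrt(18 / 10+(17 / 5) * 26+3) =9.65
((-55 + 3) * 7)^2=132496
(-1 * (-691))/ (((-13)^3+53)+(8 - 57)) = -691/ 2193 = -0.32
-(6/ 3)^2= -4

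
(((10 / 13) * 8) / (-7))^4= 40960000 / 68574961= 0.60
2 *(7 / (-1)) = -14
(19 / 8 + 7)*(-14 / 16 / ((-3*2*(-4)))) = -175 / 512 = -0.34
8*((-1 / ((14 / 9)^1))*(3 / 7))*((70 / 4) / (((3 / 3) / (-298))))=80460 / 7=11494.29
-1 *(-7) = 7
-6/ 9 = -2/ 3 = -0.67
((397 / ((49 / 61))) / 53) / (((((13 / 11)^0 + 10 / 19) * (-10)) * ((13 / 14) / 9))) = -4141107 / 699335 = -5.92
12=12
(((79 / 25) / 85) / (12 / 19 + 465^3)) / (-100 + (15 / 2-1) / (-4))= -12008 / 3300364768278375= -0.00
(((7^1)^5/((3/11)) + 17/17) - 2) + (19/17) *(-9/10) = 31428067/510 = 61623.66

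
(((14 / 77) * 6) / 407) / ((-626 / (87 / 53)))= -522 / 74268953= -0.00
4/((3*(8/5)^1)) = 5/6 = 0.83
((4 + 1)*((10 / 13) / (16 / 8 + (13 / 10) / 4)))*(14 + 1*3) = 34000 / 1209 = 28.12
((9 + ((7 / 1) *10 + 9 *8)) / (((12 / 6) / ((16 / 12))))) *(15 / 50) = 151 / 5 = 30.20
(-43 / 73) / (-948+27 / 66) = 946 / 1521831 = 0.00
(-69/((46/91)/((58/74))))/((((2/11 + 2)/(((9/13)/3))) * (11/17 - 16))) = 1309/1776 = 0.74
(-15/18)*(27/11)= -45/22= -2.05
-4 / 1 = -4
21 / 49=3 / 7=0.43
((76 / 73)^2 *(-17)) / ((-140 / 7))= 24548 / 26645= 0.92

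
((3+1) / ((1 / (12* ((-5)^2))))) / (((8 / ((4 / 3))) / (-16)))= -3200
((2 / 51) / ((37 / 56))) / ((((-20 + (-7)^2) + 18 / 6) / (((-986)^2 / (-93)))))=-200158 / 10323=-19.39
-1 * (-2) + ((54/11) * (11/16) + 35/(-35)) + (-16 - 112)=-989/8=-123.62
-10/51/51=-0.00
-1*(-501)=501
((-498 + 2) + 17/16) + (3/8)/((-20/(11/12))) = -316771/640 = -494.95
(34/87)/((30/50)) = 170/261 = 0.65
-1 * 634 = -634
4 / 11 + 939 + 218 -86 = 11785 / 11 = 1071.36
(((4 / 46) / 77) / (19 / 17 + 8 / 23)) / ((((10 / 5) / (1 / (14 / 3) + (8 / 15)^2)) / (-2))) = -26707 / 69490575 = -0.00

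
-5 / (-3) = 5 / 3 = 1.67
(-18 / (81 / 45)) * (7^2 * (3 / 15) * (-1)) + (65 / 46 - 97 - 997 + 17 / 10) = -114182 / 115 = -992.89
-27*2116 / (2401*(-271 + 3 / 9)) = 42849 / 487403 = 0.09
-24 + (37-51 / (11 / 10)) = -367 / 11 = -33.36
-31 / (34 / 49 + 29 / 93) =-141267 / 4583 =-30.82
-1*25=-25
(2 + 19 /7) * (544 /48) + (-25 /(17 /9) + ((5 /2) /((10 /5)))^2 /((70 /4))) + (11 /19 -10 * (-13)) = 3090543 /18088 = 170.86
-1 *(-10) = 10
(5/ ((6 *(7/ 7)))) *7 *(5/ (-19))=-175/ 114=-1.54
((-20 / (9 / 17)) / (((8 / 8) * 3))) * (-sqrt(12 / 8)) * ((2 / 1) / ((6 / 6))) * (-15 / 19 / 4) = -425 * sqrt(6) / 171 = -6.09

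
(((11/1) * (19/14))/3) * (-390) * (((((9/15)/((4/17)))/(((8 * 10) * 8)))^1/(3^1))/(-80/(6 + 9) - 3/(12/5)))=138567/353920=0.39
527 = 527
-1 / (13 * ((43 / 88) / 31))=-2728 / 559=-4.88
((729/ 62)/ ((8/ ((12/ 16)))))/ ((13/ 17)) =37179/ 25792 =1.44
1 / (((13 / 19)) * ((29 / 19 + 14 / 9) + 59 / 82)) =266418 / 692939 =0.38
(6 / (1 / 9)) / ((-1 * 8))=-27 / 4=-6.75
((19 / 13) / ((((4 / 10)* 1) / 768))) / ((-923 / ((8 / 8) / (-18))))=6080 / 35997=0.17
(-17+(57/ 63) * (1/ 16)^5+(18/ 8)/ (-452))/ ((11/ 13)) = -550068851449/ 27370979328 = -20.10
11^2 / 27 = 121 / 27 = 4.48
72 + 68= 140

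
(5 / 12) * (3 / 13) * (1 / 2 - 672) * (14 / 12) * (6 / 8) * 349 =-16404745 / 832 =-19717.24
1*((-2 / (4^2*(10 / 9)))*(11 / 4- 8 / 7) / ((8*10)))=-81 / 35840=-0.00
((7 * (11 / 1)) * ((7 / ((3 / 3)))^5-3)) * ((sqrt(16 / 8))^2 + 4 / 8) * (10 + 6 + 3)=61460630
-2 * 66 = -132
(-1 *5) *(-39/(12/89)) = 5785/4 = 1446.25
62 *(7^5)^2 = 17513465438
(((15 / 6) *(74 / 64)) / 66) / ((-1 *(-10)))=37 / 8448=0.00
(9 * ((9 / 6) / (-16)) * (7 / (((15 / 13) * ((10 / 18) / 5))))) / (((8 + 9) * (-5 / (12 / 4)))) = 1.63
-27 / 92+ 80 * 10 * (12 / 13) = 882849 / 1196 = 738.17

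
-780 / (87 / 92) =-23920 / 29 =-824.83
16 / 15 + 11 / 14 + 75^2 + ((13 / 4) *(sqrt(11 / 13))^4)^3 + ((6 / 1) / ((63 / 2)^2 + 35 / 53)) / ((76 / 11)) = 47570503498426949 / 8435305220160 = 5639.45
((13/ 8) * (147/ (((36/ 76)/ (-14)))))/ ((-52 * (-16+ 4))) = -6517/ 576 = -11.31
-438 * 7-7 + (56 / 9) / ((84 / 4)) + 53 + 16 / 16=-81505 / 27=-3018.70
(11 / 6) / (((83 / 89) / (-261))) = -85173 / 166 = -513.09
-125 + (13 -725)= -837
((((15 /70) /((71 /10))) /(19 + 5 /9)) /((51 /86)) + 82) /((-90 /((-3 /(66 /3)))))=60969919 /490717920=0.12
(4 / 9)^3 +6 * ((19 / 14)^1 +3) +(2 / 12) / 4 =1072541 / 40824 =26.27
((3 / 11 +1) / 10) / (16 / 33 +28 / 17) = 357 / 5980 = 0.06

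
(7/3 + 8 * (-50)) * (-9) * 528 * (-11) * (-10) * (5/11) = 94485600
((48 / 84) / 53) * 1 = 4 / 371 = 0.01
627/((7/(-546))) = -48906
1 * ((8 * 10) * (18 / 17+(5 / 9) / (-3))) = 32080 / 459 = 69.89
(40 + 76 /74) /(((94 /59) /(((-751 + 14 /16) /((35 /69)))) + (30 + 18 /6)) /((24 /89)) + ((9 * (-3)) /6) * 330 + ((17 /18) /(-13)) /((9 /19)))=-9466750232784 /314454183509575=-0.03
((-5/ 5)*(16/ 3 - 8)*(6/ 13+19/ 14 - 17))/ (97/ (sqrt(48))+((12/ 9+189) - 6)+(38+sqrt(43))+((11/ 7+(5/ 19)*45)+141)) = -839952/ (20748*sqrt(43)+167713*sqrt(3)+7816744) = -0.10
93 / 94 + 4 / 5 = 1.79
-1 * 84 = -84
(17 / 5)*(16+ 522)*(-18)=-164628 / 5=-32925.60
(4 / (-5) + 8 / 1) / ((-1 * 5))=-36 / 25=-1.44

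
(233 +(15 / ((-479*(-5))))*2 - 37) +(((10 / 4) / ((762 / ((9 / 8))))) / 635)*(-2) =24229627523 / 123612656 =196.01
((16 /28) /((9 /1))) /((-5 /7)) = -4 /45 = -0.09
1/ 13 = 0.08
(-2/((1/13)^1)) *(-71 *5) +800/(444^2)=113722880/12321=9230.00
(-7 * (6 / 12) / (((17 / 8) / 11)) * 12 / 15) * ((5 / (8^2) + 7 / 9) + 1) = -82313 / 3060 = -26.90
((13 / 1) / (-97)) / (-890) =0.00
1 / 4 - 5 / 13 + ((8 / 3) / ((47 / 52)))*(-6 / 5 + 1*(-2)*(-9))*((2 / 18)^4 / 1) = -10187149 / 80175420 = -0.13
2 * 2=4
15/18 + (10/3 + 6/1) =61/6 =10.17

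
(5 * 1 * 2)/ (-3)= -10/ 3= -3.33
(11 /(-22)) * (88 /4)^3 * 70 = -372680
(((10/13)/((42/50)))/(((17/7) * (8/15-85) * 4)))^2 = 390625/313615680196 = 0.00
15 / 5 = 3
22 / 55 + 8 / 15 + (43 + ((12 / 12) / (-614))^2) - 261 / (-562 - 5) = 5271912379 / 118753740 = 44.39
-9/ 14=-0.64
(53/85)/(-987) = -53/83895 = -0.00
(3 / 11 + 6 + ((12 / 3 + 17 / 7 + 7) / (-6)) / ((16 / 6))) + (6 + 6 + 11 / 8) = 18.81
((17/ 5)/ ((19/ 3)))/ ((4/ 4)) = 0.54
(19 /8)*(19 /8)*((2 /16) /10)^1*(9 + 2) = 3971 /5120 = 0.78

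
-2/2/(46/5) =-5/46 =-0.11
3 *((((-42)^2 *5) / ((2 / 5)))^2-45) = 1458607365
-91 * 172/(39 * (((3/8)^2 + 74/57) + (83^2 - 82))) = -1464064/24837185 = -0.06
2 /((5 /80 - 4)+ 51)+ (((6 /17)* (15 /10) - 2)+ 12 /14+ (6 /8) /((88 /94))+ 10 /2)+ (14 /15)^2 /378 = 167104529491 /31935934800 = 5.23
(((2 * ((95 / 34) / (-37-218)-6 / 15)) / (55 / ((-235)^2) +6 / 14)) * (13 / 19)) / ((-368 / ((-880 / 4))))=-39392688335 / 50333317392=-0.78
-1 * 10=-10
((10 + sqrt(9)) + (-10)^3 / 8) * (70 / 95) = -1568 / 19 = -82.53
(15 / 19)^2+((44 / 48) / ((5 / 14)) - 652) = -7026613 / 10830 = -648.81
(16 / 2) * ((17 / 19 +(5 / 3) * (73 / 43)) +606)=11955472 / 2451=4877.79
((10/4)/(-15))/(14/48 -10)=4/233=0.02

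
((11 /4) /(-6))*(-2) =11 /12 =0.92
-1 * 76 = -76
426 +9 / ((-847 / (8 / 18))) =360818 / 847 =426.00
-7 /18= -0.39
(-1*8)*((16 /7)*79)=-10112 /7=-1444.57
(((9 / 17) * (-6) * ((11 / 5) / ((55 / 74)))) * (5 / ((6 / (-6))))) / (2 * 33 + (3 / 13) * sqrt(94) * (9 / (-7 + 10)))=0.65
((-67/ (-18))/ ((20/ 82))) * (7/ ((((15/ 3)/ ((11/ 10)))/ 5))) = 211519/ 1800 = 117.51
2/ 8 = 0.25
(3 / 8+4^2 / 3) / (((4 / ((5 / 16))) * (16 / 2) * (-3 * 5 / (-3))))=137 / 12288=0.01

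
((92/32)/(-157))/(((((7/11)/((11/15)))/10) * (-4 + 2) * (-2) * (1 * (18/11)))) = -30613/949536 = -0.03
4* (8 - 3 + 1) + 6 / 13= 318 / 13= 24.46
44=44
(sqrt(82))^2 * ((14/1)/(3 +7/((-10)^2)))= 114800/307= 373.94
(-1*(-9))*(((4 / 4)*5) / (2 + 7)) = 5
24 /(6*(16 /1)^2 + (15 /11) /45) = 792 /50689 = 0.02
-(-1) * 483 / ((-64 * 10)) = -483 / 640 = -0.75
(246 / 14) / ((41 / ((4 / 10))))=6 / 35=0.17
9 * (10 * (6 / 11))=540 / 11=49.09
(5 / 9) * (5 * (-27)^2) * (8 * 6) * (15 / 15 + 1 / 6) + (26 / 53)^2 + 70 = 318737906 / 2809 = 113470.24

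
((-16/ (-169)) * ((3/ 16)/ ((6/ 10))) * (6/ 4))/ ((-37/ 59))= -885/ 12506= -0.07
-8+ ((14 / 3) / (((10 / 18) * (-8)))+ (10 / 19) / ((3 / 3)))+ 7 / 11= -32969 / 4180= -7.89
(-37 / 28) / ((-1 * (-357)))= -37 / 9996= -0.00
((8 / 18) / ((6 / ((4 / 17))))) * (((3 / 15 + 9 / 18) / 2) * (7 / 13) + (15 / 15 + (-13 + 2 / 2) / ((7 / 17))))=-11306 / 23205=-0.49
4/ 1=4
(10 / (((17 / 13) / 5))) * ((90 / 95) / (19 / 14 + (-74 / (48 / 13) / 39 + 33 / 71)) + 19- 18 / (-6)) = 868.87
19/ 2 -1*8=3/ 2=1.50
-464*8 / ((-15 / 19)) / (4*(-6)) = -8816 / 45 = -195.91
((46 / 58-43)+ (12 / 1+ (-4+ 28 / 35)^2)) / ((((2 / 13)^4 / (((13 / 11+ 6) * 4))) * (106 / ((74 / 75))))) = -27466171187 / 2881875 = -9530.66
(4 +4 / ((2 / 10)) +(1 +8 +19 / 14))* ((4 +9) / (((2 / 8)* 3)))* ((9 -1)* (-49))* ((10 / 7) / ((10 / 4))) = -400192 / 3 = -133397.33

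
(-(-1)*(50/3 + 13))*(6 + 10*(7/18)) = 7921/27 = 293.37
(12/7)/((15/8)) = 32/35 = 0.91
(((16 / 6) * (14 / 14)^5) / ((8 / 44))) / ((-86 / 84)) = -616 / 43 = -14.33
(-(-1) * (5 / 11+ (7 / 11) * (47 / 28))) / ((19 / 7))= 469 / 836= 0.56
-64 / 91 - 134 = -12258 / 91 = -134.70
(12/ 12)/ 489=1/ 489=0.00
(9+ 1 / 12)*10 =545 / 6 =90.83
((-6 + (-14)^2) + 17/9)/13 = 1727/117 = 14.76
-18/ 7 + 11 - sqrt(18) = 59/ 7 - 3 * sqrt(2) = 4.19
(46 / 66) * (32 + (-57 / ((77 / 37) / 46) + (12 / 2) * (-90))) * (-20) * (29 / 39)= 1815974200 / 99099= 18324.85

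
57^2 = 3249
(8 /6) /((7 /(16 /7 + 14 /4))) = 1.10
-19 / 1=-19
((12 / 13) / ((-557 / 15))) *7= -1260 / 7241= -0.17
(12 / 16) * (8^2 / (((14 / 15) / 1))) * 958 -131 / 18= 6206923 / 126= 49261.29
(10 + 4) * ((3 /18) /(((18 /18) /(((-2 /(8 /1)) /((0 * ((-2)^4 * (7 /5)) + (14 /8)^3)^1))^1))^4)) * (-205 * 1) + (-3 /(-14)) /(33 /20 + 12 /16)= 4129649695 /47455841832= 0.09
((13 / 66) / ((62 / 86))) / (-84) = -559 / 171864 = -0.00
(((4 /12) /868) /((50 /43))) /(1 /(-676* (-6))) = 7267 /5425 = 1.34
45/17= 2.65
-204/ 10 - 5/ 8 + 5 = -641/ 40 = -16.02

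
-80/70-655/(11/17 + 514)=-147937/61243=-2.42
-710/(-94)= 355/47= 7.55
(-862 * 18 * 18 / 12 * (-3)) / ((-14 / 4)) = -139644 / 7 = -19949.14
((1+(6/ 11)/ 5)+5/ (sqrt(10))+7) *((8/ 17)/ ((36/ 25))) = 25 *sqrt(10)/ 153+4460/ 1683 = 3.17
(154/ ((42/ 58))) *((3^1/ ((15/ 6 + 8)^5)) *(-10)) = -204160/ 4084101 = -0.05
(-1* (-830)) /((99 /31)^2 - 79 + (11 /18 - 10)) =-10.62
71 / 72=0.99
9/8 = 1.12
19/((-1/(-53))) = 1007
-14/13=-1.08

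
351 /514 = 0.68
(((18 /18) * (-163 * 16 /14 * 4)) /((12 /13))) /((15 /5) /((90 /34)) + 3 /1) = -42380 /217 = -195.30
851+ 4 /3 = 2557 /3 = 852.33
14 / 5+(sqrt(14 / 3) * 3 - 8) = -26 / 5+sqrt(42) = 1.28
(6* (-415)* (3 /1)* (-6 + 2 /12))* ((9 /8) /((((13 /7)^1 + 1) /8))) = 549045 /4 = 137261.25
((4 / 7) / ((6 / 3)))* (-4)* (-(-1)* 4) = -32 / 7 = -4.57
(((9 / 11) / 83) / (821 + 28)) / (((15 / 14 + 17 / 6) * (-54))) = -7 / 127122468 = -0.00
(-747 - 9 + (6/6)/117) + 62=-81197/117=-693.99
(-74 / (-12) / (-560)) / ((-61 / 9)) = 111 / 68320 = 0.00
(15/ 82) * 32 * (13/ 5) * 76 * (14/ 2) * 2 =663936/ 41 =16193.56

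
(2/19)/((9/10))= 20/171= 0.12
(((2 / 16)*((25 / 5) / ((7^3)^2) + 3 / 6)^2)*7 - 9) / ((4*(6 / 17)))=-9445649848951 / 1518586938624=-6.22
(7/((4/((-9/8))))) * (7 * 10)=-2205/16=-137.81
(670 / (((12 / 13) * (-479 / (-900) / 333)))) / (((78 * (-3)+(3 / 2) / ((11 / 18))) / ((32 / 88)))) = -96681000 / 135557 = -713.21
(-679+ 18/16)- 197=-6999/8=-874.88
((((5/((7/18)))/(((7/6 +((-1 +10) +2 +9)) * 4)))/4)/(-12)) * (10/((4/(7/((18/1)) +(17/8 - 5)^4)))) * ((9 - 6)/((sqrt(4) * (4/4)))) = -189967875/233046016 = -0.82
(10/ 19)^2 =100/ 361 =0.28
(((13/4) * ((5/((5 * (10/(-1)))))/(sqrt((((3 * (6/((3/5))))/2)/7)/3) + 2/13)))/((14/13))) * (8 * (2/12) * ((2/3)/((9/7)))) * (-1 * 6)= -30758/110295 + 28561 * sqrt(35)/110295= 1.25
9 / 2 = 4.50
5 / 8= 0.62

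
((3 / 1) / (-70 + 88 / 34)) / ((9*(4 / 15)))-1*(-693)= 692.98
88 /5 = 17.60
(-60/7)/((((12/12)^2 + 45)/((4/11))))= -120/1771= -0.07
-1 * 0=0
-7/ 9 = -0.78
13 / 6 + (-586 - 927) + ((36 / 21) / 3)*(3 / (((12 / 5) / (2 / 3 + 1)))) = -1509.64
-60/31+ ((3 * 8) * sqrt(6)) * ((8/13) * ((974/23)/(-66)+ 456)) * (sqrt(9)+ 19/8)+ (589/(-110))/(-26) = -153341/88660+ 118892248 * sqrt(6)/3289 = 88543.52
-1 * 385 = -385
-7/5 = -1.40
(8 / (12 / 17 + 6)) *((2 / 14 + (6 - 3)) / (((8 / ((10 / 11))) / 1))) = 170 / 399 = 0.43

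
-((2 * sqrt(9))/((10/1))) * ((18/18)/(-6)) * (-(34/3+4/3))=-19/15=-1.27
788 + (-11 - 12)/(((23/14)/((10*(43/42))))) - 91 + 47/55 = 554.52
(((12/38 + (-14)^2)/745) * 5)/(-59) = -3730/167029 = -0.02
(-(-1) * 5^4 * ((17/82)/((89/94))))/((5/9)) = 898875/3649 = 246.33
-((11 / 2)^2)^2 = -14641 / 16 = -915.06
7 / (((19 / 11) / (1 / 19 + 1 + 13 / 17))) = 45199 / 6137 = 7.36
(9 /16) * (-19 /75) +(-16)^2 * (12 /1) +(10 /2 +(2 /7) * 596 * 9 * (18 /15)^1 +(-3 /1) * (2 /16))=13763591 /2800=4915.57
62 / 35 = 1.77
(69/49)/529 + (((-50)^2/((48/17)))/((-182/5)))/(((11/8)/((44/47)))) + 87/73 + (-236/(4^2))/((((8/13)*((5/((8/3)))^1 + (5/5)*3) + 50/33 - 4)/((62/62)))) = -451195274029/10254586524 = -44.00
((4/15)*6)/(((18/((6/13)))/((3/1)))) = 8/65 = 0.12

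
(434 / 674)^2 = 47089 / 113569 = 0.41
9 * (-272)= -2448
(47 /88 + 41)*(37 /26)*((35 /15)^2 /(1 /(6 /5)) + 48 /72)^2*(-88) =-17526456 /65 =-269637.78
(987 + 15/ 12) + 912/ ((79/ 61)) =1692.45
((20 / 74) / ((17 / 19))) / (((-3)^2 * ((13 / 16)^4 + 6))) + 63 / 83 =151457317331 / 198177406551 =0.76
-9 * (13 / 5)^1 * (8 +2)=-234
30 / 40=3 / 4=0.75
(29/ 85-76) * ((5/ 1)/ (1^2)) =-378.29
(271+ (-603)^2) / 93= 363880 / 93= 3912.69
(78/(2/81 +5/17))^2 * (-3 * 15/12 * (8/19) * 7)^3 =-80821168.81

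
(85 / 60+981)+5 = 987.42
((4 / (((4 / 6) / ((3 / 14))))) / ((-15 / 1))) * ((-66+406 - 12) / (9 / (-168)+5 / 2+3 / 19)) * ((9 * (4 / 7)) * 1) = -5384448 / 96985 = -55.52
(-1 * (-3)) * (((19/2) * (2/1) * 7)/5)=399/5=79.80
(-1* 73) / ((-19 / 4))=292 / 19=15.37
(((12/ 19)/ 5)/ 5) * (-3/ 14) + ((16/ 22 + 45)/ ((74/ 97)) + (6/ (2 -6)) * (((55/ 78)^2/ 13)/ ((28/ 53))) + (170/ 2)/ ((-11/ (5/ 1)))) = 21.19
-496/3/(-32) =31/6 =5.17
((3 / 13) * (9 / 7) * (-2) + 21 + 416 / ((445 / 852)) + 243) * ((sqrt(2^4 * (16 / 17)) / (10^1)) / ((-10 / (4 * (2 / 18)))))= -228906464 * sqrt(17) / 51631125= -18.28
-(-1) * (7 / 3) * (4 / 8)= 7 / 6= 1.17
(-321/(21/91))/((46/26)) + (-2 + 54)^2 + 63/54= 264815/138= 1918.95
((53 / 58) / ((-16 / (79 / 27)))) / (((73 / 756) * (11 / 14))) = -205163 / 93148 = -2.20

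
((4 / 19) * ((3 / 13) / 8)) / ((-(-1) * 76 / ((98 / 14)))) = 21 / 37544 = 0.00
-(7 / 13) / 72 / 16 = -7 / 14976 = -0.00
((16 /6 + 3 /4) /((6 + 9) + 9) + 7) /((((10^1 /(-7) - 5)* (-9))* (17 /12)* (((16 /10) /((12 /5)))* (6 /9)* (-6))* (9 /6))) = -847 /38880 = -0.02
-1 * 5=-5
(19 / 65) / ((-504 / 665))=-361 / 936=-0.39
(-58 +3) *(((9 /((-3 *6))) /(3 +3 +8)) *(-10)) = -275 /14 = -19.64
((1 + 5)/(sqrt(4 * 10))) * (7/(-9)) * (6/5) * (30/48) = -7 * sqrt(10)/40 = -0.55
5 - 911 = -906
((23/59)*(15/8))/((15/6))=0.29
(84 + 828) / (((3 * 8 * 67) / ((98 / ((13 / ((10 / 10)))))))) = 3724 / 871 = 4.28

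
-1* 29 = -29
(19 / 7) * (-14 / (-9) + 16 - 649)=-107977 / 63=-1713.92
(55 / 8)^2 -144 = -6191 / 64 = -96.73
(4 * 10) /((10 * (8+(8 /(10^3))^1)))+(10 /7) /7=4930 /7007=0.70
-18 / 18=-1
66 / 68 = 33 / 34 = 0.97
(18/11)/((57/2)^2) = 8/3971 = 0.00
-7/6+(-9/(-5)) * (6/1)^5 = 419869/30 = 13995.63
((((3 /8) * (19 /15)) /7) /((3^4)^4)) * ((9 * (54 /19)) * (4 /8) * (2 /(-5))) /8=-1 /992023200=-0.00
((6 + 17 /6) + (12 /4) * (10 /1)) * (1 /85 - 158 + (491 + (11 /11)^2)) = 6615103 /510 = 12970.79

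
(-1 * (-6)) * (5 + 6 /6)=36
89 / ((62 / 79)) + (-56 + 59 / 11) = 42807 / 682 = 62.77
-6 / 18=-1 / 3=-0.33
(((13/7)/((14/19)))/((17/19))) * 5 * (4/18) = 23465/7497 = 3.13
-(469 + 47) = -516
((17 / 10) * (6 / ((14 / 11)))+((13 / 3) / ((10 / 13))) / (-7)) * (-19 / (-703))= 757 / 3885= 0.19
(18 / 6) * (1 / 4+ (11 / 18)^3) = 2789 / 1944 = 1.43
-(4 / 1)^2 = -16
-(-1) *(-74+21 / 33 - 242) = -3469 / 11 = -315.36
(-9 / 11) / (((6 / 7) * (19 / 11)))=-21 / 38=-0.55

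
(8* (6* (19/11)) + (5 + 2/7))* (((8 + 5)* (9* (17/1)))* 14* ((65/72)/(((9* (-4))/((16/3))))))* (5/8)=-487763575/2376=-205287.70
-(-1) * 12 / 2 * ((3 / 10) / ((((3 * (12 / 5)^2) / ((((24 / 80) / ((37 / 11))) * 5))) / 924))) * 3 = 38115 / 296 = 128.77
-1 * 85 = -85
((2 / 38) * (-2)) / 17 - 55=-17767 / 323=-55.01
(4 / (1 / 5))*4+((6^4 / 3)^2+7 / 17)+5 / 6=19043935 / 102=186705.25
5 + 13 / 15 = 5.87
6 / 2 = 3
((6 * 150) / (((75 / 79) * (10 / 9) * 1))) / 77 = 4266 / 385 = 11.08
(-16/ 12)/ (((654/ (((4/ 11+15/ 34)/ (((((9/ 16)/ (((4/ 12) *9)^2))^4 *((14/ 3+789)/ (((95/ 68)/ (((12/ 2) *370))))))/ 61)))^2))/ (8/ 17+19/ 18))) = -238383750513906679808/ 11772365382597668684517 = -0.02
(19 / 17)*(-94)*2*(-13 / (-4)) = -11609 / 17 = -682.88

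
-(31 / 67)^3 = -29791 / 300763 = -0.10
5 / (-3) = -5 / 3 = -1.67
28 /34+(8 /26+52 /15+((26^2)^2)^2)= 692261719084682 /3315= 208827064580.60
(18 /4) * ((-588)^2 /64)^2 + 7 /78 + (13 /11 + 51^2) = 1802925353525 /13728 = 131331975.05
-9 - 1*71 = -80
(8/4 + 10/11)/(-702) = -0.00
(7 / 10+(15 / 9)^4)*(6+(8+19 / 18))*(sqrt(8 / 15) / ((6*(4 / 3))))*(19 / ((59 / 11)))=386108063*sqrt(30) / 51613200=40.97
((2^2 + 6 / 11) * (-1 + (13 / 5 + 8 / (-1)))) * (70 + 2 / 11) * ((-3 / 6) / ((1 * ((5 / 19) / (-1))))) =-469376 / 121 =-3879.14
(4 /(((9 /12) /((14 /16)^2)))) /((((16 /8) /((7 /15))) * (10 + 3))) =343 /4680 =0.07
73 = 73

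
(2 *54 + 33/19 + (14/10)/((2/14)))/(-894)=-5678/42465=-0.13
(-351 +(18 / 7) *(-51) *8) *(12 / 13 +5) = -107811 / 13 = -8293.15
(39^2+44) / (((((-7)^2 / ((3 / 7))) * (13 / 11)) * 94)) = 51645 / 419146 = 0.12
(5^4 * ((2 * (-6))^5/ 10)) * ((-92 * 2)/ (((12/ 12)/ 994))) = 2844398592000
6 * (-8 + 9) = 6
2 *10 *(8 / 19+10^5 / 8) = 4750160 / 19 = 250008.42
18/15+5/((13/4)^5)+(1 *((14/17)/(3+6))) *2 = 396744794/284039145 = 1.40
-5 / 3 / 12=-5 / 36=-0.14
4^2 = 16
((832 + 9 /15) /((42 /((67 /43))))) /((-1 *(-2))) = 278921 /18060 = 15.44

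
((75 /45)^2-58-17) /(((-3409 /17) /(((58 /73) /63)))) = 640900 /141101919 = 0.00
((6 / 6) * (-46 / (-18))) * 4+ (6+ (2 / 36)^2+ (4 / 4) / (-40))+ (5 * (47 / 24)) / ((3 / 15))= 105557 / 1620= 65.16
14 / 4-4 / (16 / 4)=5 / 2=2.50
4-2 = 2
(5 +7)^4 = 20736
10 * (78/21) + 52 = 624/7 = 89.14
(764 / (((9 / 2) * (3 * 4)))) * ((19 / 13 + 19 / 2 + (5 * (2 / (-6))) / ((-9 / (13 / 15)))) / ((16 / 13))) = 4473793 / 34992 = 127.85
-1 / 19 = -0.05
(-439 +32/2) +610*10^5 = 60999577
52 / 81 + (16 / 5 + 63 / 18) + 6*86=423907 / 810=523.34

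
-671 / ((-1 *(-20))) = -671 / 20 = -33.55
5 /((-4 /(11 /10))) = -1.38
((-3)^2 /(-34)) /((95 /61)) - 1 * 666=-2151729 /3230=-666.17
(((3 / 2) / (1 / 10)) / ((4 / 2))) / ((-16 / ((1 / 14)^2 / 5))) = -3 / 6272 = -0.00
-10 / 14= -5 / 7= -0.71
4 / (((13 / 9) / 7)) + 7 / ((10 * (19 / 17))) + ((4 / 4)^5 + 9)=74127 / 2470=30.01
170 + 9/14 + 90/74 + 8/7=173.00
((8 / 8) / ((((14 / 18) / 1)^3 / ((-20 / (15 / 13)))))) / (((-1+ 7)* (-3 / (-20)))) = -14040 / 343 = -40.93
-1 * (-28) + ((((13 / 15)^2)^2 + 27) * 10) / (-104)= 3336641 / 131625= 25.35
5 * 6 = 30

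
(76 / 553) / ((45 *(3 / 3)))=76 / 24885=0.00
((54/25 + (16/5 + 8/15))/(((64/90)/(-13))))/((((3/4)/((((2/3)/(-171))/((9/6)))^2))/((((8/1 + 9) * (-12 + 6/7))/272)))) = 37349/55265490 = 0.00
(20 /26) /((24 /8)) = 10 /39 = 0.26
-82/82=-1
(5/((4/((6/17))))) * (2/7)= 15/119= 0.13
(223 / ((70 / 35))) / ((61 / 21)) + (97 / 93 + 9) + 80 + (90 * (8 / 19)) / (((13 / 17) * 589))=6842870711 / 53246778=128.51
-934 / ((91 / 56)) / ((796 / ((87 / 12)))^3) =-11389663 / 26226633472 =-0.00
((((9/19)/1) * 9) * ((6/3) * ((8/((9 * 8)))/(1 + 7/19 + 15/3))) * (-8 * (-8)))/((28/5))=1440/847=1.70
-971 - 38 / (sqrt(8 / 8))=-1009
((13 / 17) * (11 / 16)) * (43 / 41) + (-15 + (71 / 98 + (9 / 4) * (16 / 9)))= -5313731 / 546448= -9.72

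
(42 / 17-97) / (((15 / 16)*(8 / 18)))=-19284 / 85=-226.87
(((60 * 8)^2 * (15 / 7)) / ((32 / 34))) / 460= 183600 / 161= 1140.37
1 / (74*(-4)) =-1 / 296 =-0.00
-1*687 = -687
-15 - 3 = -18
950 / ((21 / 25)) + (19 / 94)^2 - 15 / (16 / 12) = 51943769 / 46389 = 1119.74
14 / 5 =2.80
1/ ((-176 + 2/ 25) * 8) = -25/ 35184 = -0.00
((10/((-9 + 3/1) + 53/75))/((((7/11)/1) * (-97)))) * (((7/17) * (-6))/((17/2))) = -99000/11129101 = -0.01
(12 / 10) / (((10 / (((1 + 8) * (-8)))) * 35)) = -216 / 875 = -0.25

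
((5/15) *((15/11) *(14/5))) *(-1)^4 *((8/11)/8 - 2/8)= -49/242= -0.20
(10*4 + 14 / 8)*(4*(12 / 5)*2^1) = 4008 / 5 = 801.60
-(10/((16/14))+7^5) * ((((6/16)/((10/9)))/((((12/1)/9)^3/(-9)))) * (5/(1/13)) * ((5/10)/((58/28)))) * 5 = 200797207065/118784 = 1690439.85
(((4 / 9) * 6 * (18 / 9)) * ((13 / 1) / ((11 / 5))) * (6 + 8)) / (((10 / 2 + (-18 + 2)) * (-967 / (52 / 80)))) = 0.03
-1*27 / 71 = -27 / 71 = -0.38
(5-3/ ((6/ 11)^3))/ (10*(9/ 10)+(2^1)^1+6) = -0.79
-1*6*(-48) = 288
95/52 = 1.83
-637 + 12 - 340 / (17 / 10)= -825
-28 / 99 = -0.28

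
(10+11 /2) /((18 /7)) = 217 /36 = 6.03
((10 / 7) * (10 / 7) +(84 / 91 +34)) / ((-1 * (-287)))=23546 / 182819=0.13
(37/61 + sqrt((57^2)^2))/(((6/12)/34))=13479368/61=220973.25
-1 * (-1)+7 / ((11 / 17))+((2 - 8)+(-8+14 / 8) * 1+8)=333 / 44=7.57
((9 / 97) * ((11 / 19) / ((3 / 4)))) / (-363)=-4 / 20273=-0.00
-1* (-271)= 271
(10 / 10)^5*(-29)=-29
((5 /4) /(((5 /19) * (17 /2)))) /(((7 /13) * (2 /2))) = 247 /238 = 1.04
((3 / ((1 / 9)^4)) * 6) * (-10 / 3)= -393660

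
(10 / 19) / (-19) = -10 / 361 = -0.03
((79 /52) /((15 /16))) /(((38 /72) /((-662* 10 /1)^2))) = 33236424960 /247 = 134560424.94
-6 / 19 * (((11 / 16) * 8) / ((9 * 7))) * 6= -22 / 133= -0.17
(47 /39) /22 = 47 /858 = 0.05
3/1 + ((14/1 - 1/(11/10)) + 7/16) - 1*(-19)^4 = -22933587/176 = -130304.47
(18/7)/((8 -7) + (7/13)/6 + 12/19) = 1.49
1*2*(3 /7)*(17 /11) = 102 /77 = 1.32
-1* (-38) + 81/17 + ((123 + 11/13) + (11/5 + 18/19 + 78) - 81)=166.76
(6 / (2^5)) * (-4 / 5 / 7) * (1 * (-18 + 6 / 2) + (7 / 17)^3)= 55014 / 171955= 0.32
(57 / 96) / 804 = 19 / 25728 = 0.00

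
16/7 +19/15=373/105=3.55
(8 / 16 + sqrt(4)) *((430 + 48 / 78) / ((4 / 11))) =153945 / 52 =2960.48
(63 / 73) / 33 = 21 / 803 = 0.03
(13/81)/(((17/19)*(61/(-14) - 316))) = -266/475065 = -0.00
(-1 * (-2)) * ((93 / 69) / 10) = 31 / 115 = 0.27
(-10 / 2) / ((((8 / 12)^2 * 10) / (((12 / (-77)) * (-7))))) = -27 / 22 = -1.23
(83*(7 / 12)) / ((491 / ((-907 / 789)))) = -526967 / 4648788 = -0.11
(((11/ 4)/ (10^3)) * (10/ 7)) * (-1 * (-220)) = 121/ 140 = 0.86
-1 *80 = -80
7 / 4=1.75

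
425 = 425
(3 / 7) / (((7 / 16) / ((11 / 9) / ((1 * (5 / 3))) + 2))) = 656 / 245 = 2.68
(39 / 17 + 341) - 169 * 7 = -14275 / 17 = -839.71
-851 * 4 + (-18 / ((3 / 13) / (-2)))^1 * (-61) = -12920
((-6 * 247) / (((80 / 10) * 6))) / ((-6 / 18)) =741 / 8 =92.62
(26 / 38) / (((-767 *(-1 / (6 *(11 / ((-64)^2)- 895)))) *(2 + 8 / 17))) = -62320453 / 32141312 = -1.94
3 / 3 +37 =38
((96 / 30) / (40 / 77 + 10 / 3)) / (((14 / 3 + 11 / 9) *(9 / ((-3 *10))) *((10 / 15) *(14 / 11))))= -13068 / 23585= -0.55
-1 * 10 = -10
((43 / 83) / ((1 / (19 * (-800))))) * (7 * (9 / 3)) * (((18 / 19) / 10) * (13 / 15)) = -1126944 / 83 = -13577.64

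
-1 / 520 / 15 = -1 / 7800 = -0.00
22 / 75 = 0.29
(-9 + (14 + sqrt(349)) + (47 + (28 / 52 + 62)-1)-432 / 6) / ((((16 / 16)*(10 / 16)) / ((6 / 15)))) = 16*sqrt(349) / 25 + 1728 / 65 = 38.54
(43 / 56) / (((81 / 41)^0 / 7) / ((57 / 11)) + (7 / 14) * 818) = 2451 / 1305616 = 0.00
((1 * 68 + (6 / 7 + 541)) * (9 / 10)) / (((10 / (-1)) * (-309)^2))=-4269 / 7426300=-0.00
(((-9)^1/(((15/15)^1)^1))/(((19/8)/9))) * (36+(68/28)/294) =-8003340/6517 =-1228.07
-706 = -706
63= 63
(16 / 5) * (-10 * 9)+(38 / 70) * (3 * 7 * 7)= -208.20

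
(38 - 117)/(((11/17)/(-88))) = 10744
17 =17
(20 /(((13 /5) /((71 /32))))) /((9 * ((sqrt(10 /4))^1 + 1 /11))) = -19525 /282204 + 214775 * sqrt(10) /564408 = 1.13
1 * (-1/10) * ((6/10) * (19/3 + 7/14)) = -41/100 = -0.41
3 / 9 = 0.33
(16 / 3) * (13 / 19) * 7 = 1456 / 57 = 25.54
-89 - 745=-834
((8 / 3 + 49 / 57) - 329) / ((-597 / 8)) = 49472 / 11343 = 4.36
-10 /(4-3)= -10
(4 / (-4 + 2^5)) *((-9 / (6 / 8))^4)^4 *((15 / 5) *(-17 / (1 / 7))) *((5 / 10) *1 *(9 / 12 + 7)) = -36537751664131571712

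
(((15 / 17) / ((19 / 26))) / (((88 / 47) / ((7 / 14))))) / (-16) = -9165 / 454784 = -0.02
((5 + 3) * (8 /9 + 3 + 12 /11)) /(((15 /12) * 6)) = 7888 /1485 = 5.31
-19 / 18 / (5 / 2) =-0.42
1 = 1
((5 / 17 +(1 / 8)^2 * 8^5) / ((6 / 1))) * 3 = 8709 / 34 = 256.15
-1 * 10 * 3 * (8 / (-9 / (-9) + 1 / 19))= -228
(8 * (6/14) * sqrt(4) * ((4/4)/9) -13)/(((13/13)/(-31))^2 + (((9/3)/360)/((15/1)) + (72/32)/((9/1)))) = -148186200/3046477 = -48.64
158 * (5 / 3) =790 / 3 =263.33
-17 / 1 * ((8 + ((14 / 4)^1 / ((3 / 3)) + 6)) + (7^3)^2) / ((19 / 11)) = -1158086.08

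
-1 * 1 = -1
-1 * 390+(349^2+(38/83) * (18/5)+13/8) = 403095387/3320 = 121414.27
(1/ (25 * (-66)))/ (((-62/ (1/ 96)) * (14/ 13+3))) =0.00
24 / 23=1.04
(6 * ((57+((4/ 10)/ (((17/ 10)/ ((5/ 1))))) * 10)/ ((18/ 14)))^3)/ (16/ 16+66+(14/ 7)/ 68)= 13694.60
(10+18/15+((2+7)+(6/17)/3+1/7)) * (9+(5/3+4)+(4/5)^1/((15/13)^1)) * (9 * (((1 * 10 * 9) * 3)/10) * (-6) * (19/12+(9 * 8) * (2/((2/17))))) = -1193347292544/2125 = -561575196.49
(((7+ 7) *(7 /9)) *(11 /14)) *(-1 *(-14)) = 1078 /9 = 119.78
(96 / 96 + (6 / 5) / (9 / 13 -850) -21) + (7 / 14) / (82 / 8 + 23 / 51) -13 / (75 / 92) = -64898438548 / 1807687725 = -35.90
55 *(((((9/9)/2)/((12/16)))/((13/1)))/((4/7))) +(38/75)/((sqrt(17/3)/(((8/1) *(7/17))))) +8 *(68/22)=30.36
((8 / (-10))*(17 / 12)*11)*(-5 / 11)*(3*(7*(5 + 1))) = 714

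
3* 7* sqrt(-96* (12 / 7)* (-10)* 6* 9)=432* sqrt(210)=6260.27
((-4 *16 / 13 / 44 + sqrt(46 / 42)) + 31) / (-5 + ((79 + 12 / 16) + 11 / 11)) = 4 *sqrt(483) / 6363 + 17668 / 43329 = 0.42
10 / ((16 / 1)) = 0.62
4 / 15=0.27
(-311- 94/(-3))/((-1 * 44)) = 839/132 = 6.36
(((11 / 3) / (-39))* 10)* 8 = -880 / 117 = -7.52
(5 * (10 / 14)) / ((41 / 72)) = 1800 / 287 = 6.27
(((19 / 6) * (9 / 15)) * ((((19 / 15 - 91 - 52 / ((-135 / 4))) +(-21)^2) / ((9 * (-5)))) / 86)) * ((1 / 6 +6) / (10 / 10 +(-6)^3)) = 0.00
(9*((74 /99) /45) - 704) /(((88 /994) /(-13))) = 1125525583 /10890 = 103354.05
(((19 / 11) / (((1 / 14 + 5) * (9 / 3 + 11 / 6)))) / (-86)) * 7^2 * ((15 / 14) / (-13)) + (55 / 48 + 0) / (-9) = -678244865 / 5469461712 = -0.12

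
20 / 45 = 4 / 9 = 0.44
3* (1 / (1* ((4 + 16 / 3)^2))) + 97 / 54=38753 / 21168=1.83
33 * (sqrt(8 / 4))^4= 132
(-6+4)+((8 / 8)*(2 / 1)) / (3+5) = -7 / 4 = -1.75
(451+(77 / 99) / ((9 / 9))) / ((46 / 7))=14231 / 207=68.75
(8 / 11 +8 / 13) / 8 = 24 / 143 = 0.17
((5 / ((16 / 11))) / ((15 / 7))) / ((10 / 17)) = 1309 / 480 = 2.73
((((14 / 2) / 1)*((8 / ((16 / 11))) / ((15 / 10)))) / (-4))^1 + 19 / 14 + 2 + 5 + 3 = 415 / 84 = 4.94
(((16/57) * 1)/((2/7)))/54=28/1539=0.02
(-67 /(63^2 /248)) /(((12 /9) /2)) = -8308 /1323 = -6.28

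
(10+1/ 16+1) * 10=110.62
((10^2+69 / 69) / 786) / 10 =101 / 7860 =0.01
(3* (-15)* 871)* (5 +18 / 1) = -901485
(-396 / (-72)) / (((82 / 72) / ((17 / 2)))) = 1683 / 41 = 41.05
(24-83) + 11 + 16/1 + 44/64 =-31.31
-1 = -1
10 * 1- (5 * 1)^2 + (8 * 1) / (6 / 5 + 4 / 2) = -25 / 2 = -12.50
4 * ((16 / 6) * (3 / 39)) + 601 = 23471 / 39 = 601.82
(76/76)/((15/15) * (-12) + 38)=1/26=0.04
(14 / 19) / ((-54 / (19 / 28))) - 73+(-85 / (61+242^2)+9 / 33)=-1013189171 / 13929300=-72.74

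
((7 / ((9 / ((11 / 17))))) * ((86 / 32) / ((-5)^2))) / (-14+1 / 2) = -3311 / 826200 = -0.00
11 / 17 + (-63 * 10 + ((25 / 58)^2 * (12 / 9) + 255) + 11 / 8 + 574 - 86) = 39552289 / 343128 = 115.27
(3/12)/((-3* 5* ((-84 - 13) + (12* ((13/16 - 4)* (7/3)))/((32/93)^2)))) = 1024/52275075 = 0.00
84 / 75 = 28 / 25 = 1.12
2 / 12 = 1 / 6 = 0.17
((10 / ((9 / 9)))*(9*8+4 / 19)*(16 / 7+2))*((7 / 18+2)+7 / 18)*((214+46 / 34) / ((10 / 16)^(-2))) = 2802953125 / 3876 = 723156.12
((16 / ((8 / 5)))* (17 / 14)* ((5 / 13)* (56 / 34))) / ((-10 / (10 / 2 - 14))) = 90 / 13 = 6.92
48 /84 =4 /7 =0.57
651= 651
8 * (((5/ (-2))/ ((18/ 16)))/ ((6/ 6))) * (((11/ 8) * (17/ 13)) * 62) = -231880/ 117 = -1981.88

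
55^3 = 166375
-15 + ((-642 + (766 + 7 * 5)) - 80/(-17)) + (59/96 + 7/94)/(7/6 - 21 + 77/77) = 214766475/1444592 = 148.67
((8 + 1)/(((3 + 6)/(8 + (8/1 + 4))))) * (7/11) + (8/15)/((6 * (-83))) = 522856/41085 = 12.73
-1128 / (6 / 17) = -3196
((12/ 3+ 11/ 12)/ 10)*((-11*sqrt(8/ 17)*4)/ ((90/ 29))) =-18821*sqrt(34)/ 22950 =-4.78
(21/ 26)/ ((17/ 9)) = 189/ 442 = 0.43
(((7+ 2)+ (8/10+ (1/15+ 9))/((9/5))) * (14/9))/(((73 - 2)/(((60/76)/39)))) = 27370/4261491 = 0.01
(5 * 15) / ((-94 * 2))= -0.40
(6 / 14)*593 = 1779 / 7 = 254.14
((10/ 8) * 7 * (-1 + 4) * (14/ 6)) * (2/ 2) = 245/ 4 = 61.25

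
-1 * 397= -397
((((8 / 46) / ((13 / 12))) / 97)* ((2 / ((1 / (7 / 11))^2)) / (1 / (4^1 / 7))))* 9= 24192 / 3509363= 0.01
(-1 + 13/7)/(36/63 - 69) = -6/479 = -0.01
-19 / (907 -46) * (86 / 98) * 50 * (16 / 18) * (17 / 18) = -2777800 / 3417309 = -0.81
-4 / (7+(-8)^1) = 4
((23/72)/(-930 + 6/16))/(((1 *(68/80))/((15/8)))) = -0.00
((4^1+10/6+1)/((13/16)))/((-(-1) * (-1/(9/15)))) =-64/13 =-4.92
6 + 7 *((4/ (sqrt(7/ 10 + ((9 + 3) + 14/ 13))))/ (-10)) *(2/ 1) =6 - 28 *sqrt(25870)/ 2985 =4.49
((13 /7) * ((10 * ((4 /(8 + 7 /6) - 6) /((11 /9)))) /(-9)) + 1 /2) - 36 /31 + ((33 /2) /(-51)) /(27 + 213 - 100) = 155864039 /17854760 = 8.73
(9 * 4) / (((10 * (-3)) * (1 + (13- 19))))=6 / 25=0.24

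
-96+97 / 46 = -4319 / 46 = -93.89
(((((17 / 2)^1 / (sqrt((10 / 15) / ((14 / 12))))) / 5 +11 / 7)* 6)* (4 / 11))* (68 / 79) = 1632 / 553 +6936* sqrt(7) / 4345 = 7.17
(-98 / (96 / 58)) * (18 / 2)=-4263 / 8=-532.88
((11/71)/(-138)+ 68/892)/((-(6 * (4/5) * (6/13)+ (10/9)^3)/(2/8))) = -2592164835/495186321472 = -0.01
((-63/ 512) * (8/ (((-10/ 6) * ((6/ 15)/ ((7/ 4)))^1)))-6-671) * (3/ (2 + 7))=-345301/ 1536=-224.81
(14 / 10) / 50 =7 / 250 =0.03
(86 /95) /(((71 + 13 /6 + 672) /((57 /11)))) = 1548 /245905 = 0.01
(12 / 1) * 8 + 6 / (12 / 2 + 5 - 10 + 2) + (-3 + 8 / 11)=1053 / 11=95.73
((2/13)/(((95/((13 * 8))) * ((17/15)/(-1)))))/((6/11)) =-0.27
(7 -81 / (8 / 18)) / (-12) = 701 / 48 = 14.60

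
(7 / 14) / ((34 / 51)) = 3 / 4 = 0.75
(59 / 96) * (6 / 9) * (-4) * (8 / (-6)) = 59 / 27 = 2.19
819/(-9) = -91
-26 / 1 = -26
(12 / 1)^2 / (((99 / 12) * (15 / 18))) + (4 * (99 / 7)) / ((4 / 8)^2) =95184 / 385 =247.23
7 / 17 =0.41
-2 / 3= -0.67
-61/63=-0.97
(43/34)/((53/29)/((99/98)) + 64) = 123453/6423892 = 0.02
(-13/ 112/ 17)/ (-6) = 0.00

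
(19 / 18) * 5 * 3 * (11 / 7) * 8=4180 / 21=199.05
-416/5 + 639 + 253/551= 1532494/2755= 556.26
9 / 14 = 0.64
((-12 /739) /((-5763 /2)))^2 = 64 /2015318105161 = 0.00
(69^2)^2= 22667121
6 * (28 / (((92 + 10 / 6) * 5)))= 504 / 1405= 0.36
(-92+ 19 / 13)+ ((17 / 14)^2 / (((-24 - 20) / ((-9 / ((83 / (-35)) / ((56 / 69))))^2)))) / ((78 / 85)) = -47363058857 / 521132183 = -90.88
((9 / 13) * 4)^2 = 7.67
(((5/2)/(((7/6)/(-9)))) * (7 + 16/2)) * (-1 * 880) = 1782000/7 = 254571.43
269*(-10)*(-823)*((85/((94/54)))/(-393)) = -1693610550/6157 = -275070.74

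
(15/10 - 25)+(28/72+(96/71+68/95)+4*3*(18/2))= 5278712/60705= 86.96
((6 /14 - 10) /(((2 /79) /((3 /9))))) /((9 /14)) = -5293 /27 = -196.04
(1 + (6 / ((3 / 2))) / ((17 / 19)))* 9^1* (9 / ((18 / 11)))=9207 / 34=270.79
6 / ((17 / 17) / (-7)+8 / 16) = 84 / 5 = 16.80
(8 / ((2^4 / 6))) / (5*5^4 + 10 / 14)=21 / 21880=0.00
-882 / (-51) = 294 / 17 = 17.29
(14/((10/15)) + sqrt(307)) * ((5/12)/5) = sqrt(307)/12 + 7/4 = 3.21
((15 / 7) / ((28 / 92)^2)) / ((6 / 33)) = 87285 / 686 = 127.24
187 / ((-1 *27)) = -187 / 27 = -6.93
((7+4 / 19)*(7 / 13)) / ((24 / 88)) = 10549 / 741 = 14.24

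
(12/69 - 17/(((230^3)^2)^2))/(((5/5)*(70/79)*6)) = 0.03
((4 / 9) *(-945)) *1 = -420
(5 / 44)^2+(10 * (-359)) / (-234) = 3478045 / 226512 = 15.35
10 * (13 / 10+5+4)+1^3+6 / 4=211 / 2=105.50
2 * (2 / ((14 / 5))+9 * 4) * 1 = 514 / 7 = 73.43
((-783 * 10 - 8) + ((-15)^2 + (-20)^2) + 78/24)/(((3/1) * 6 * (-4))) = 9613/96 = 100.14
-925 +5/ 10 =-924.50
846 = 846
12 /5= 2.40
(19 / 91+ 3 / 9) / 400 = 37 / 27300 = 0.00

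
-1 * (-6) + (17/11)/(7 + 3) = 677/110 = 6.15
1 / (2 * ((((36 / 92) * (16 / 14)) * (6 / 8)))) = 161 / 108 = 1.49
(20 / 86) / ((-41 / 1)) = -10 / 1763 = -0.01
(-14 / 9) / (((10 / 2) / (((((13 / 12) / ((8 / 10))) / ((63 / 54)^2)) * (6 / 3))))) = -13 / 21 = -0.62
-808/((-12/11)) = 2222/3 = 740.67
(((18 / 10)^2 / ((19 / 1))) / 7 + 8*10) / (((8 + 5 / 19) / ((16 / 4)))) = 1064324 / 27475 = 38.74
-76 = -76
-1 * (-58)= 58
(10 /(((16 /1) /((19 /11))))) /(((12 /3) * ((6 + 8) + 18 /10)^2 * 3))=2375 /6590496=0.00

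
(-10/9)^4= 10000/6561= 1.52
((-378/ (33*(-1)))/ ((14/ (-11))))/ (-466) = 9/ 466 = 0.02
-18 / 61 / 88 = -9 / 2684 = -0.00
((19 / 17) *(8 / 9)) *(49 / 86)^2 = 91238 / 282897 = 0.32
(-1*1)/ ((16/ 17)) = -17/ 16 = -1.06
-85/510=-0.17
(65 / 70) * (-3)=-39 / 14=-2.79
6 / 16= 3 / 8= 0.38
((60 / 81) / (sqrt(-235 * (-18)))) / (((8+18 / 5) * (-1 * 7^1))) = -0.00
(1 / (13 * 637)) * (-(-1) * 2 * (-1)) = -2 / 8281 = -0.00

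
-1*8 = -8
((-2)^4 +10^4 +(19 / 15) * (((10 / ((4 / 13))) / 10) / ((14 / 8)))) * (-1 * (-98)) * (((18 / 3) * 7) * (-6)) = -1237066152 / 5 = -247413230.40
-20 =-20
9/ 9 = 1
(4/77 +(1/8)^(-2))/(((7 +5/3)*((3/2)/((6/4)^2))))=11097/1001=11.09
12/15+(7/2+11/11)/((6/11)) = 181/20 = 9.05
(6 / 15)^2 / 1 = 4 / 25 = 0.16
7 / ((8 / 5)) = 35 / 8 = 4.38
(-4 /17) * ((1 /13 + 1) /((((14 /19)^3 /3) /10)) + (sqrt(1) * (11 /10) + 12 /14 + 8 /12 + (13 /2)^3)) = -27365999 /324870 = -84.24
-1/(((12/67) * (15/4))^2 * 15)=-4489/30375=-0.15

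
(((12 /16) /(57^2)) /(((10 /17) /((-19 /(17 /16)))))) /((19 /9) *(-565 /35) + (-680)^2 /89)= -3738 /2749311115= -0.00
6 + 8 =14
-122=-122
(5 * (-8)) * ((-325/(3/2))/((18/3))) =13000/9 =1444.44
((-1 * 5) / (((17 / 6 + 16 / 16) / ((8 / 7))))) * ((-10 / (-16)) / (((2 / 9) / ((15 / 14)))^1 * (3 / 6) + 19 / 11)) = -222750 / 437759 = -0.51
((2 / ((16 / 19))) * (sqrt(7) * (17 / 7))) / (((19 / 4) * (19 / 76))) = 34 * sqrt(7) / 7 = 12.85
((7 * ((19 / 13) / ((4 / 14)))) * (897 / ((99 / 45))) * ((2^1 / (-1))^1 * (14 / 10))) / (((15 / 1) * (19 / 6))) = -47334 / 55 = -860.62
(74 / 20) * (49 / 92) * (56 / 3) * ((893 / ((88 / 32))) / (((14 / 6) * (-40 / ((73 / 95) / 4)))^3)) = -6088505067 / 58453120000000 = -0.00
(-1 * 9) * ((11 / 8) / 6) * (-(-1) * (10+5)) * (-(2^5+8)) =2475 / 2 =1237.50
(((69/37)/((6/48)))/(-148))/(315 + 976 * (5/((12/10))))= -414/17995505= -0.00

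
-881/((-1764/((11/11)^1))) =881/1764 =0.50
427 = 427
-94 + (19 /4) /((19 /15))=-361 /4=-90.25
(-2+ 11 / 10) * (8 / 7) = -36 / 35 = -1.03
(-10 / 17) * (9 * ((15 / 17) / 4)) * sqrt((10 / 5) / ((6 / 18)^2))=-2025 * sqrt(2) / 578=-4.95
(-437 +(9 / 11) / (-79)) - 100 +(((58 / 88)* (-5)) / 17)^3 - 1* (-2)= -17688865804703 / 33062210368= -535.02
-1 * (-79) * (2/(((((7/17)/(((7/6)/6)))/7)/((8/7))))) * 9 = 5372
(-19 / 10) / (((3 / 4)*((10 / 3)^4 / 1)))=-513 / 25000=-0.02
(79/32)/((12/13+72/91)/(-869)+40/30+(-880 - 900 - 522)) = -1441671/1343516864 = -0.00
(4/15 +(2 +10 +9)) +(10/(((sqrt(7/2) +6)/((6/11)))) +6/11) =48947/2145 - 12 *sqrt(14)/143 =22.51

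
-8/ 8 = -1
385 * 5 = 1925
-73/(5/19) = -1387/5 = -277.40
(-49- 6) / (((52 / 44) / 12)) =-7260 / 13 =-558.46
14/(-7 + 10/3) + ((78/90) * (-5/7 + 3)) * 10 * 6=8858/77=115.04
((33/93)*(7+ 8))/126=55/1302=0.04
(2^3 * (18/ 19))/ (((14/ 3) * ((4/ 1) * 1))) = 54/ 133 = 0.41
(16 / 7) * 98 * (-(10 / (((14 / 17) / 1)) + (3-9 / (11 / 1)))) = -35296 / 11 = -3208.73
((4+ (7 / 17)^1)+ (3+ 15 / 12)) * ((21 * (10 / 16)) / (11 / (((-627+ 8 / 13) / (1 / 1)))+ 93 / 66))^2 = 3064779340640325 / 3977216535616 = 770.58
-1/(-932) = 1/932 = 0.00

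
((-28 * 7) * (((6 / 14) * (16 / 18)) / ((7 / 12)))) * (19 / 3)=-810.67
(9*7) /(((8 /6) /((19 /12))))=1197 /16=74.81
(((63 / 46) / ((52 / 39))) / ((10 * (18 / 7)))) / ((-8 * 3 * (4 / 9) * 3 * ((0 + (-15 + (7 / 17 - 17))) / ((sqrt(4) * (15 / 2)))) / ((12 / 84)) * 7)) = 51 / 4215808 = 0.00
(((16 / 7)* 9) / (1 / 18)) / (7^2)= 2592 / 343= 7.56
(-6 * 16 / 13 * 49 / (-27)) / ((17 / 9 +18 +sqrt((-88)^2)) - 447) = -56 / 1417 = -0.04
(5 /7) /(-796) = -5 /5572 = -0.00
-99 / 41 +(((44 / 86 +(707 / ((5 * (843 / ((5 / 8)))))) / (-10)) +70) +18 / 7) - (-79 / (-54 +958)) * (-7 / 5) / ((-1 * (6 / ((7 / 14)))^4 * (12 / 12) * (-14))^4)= 160535864679161950589761501188539 / 2272014540599661610471501332480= 70.66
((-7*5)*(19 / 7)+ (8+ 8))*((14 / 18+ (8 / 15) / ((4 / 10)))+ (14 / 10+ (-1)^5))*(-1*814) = 7266578 / 45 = 161479.51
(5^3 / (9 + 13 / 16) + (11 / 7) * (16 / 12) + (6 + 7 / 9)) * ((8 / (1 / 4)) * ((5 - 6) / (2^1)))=-3420208 / 9891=-345.79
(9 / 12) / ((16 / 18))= 27 / 32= 0.84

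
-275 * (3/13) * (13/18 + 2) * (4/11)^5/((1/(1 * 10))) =-6272000/570999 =-10.98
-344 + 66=-278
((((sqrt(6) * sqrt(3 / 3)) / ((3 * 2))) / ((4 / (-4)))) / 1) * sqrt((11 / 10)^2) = -11 * sqrt(6) / 60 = -0.45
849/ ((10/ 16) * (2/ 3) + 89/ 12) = 108.38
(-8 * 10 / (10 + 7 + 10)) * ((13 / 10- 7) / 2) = 76 / 9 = 8.44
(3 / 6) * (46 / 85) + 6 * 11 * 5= 330.27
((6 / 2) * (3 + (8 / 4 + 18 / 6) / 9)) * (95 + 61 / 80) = 15322 / 15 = 1021.47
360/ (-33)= -10.91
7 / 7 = 1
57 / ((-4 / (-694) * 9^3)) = 6593 / 486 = 13.57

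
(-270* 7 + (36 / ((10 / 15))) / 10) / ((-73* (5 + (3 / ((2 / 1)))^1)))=18846 / 4745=3.97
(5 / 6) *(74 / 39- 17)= -2945 / 234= -12.59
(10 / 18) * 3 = 5 / 3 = 1.67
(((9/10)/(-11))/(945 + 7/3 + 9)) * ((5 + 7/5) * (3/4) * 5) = -324/157795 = -0.00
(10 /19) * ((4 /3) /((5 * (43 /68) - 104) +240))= 0.01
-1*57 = -57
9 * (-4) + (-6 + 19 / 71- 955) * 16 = -1093948 / 71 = -15407.72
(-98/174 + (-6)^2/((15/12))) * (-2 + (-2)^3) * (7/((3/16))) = -2751392/261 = -10541.73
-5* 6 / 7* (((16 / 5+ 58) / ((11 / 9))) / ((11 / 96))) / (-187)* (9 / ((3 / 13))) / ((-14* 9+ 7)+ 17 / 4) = -3.40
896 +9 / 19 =17033 / 19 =896.47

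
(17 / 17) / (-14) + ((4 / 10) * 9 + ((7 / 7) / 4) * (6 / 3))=141 / 35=4.03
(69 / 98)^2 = 0.50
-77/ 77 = -1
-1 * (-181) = 181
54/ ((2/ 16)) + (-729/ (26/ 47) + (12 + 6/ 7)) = -158877/ 182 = -872.95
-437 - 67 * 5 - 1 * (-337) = -435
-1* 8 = -8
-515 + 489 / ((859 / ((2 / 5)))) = -2210947 / 4295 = -514.77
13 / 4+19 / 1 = 89 / 4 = 22.25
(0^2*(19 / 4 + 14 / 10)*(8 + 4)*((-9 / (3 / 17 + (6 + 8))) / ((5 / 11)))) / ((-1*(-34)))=0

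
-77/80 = -0.96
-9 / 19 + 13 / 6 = 193 / 114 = 1.69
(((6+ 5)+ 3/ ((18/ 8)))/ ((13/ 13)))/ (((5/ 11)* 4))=407/ 60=6.78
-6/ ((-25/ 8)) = 48/ 25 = 1.92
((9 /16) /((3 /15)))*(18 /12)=135 /32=4.22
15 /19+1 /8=139 /152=0.91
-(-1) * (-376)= -376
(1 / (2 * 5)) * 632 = 316 / 5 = 63.20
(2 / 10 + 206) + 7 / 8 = 8283 / 40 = 207.08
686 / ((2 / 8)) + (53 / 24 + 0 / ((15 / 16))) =65909 / 24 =2746.21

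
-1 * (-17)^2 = -289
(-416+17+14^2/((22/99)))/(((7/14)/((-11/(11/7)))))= -6762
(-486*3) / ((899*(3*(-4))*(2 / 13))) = 3159 / 3596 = 0.88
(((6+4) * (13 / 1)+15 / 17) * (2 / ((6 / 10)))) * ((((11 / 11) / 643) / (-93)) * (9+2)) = -0.08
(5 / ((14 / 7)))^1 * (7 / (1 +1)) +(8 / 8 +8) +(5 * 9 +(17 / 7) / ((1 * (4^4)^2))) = 28786705 / 458752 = 62.75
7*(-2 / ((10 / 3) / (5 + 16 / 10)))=-693 / 25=-27.72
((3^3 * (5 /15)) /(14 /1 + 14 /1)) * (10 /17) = 45 /238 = 0.19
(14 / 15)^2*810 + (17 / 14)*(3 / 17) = 49407 / 70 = 705.81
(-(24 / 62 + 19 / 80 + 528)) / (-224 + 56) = 1310989 / 416640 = 3.15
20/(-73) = -20/73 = -0.27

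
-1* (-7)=7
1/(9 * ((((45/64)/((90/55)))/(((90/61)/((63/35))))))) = 1280/6039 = 0.21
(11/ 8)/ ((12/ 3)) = 11/ 32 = 0.34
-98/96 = -49/48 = -1.02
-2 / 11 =-0.18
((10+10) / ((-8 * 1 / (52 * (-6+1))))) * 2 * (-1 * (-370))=481000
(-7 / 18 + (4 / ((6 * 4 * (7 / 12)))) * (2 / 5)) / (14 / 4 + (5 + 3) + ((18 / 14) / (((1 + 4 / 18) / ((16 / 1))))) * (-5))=1903 / 503505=0.00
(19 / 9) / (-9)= -19 / 81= -0.23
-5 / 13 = -0.38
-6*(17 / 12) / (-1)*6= 51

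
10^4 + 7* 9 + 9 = 10072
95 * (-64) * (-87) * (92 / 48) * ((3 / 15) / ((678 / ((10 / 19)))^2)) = 266800 / 2183499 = 0.12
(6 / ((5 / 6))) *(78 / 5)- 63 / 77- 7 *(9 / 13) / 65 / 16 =82909287 / 743600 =111.50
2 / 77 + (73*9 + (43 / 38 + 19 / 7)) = 660.87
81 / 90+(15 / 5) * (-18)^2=9729 / 10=972.90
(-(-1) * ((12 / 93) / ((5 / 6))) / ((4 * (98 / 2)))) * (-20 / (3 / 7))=-8 / 217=-0.04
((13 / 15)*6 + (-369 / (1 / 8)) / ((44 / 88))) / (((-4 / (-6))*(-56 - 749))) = 44241 / 4025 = 10.99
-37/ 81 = -0.46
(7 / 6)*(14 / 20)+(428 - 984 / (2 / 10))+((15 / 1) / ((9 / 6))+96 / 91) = -24461501 / 5460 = -4480.13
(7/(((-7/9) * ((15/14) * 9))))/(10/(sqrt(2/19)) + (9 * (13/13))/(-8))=-896 * sqrt(38)/182157-336/303595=-0.03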